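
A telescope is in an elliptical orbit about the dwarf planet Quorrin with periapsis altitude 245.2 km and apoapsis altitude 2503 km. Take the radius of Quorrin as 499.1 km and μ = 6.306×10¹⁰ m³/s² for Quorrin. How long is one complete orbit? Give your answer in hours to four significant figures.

r_p = 499.1 + 245.2 = 744.30 km = 7.4430×10⁵ m.
r_a = 499.1 + 2503 = 3002.1 km = 3.0021×10⁶ m.
Semi-major axis a = (r_p + r_a)/2 = (744.30 + 3002.1)/2 = 1873.2 km = 1.873×10⁶ m.
By Kepler's third law T = 2π√(a³/μ) = 2π × 1.021×10⁴ = 6.415×10⁴ s.
= 17.82 hours.

T ≈ 17.82 hours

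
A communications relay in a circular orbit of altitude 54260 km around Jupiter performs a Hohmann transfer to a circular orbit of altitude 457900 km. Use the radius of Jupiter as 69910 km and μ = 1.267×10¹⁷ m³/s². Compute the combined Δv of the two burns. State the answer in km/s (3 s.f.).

Δv_total ≈ 14.6 km/s

r₁ = 69910 + 54260 = 124170 km = 1.2417×10⁸ m.
r₂ = 69910 + 457900 = 527810 km = 5.2781×10⁸ m.
Transfer ellipse a_t = (r₁ + r₂)/2 = 3.260×10⁸ m.
At r₁: circular v_c1 = √(μ/r₁) = 31940 m/s; transfer-perijove v_p = √[μ(2/r₁ − 1/a_t)] = 40650 m/s.
Δv₁ = v_p − v_c1 = 8703 m/s.
At r₂: circular v_c2 = √(μ/r₂) = 15490 m/s; transfer-apojove v_a = √[μ(2/r₂ − 1/a_t)] = 9562 m/s.
Δv₂ = v_c2 − v_a = 5931 m/s.
Total Δv = Δv₁ + Δv₂ = 14630 m/s = 14.63 km/s.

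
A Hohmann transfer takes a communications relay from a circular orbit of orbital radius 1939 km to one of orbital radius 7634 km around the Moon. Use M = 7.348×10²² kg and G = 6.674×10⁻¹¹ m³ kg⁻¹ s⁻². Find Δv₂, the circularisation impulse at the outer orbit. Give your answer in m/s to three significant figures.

Δv ≈ 291 m/s

μ = GM = 6.674×10⁻¹¹ × 7.348×10²² = 4.904×10¹² m³/s².
r₁ = 1939 km = 1.939×10⁶ m.
r₂ = 7634 km = 7.634×10⁶ m.
Transfer ellipse a_t = (r₁ + r₂)/2 = 4.786×10⁶ m.
At r₁: circular v_c1 = √(μ/r₁) = 1590 m/s; transfer-perilune v_p = √[μ(2/r₁ − 1/a_t)] = 2008 m/s.
At r₂: circular v_c2 = √(μ/r₂) = 801.5 m/s; transfer-apolune v_a = √[μ(2/r₂ − 1/a_t)] = 510.1 m/s.
Δv₂ = v_c2 − v_a = 291.4 m/s.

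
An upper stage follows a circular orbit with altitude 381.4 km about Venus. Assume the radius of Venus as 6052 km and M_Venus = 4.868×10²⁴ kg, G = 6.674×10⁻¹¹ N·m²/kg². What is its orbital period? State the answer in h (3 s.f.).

T ≈ 1.58 h

μ = GM = 6.674×10⁻¹¹ × 4.868×10²⁴ = 3.249×10¹⁴ m³/s².
r = 6052 + 381.4 = 6433.4 km = 6.4334×10⁶ m.
Kepler's third law: T = 2π√(r³/μ) = 2π√((6.433×10⁶)³ / 3.249×10¹⁴).
r³/μ = 8.196×10⁵ s², so T = 2π × 9.053×10² = 5.688×10³ s.
Converting: 5.688×10³ s ÷ 3600 = 1.580 h.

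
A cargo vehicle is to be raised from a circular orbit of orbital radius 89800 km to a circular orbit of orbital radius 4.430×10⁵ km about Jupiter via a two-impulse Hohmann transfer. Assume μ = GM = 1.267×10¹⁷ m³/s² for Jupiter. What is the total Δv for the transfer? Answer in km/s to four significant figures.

r₁ = 89800 km = 8.980×10⁷ m.
r₂ = 4.430×10⁵ km = 4.430×10⁸ m.
Transfer ellipse a_t = (r₁ + r₂)/2 = 2.664×10⁸ m.
At r₁: circular v_c1 = √(μ/r₁) = 37560 m/s; transfer-perijove v_p = √[μ(2/r₁ − 1/a_t)] = 48440 m/s.
Δv₁ = v_p − v_c1 = 10880 m/s.
At r₂: circular v_c2 = √(μ/r₂) = 16910 m/s; transfer-apojove v_a = √[μ(2/r₂ − 1/a_t)] = 9819 m/s.
Δv₂ = v_c2 − v_a = 7093 m/s.
Total Δv = Δv₁ + Δv₂ = 17970 m/s = 17.97 km/s.

Δv_total ≈ 17.97 km/s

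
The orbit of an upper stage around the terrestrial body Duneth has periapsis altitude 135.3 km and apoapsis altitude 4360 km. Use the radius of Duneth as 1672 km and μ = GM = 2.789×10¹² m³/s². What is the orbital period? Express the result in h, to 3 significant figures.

T ≈ 8.11 h

r_p = 1672 + 135.3 = 1807.3 km = 1.8073×10⁶ m.
r_a = 1672 + 4360 = 6032.0 km = 6.0320×10⁶ m.
Semi-major axis a = (r_p + r_a)/2 = (1807.3 + 6032.0)/2 = 3919.7 km = 3.920×10⁶ m.
By Kepler's third law T = 2π√(a³/μ) = 2π × 4.647×10³ = 2.920×10⁴ s.
= 8.110 h.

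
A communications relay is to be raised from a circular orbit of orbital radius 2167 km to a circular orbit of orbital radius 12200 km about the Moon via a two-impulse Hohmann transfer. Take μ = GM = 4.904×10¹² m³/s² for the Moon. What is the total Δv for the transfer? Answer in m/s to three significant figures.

Δv_total ≈ 742 m/s

r₁ = 2167 km = 2.167×10⁶ m.
r₂ = 12200 km = 1.220×10⁷ m.
Transfer ellipse a_t = (r₁ + r₂)/2 = 7.184×10⁶ m.
At r₁: circular v_c1 = √(μ/r₁) = 1504 m/s; transfer-perilune v_p = √[μ(2/r₁ − 1/a_t)] = 1960 m/s.
Δv₁ = v_p − v_c1 = 456.1 m/s.
At r₂: circular v_c2 = √(μ/r₂) = 634.0 m/s; transfer-apolune v_a = √[μ(2/r₂ − 1/a_t)] = 348.2 m/s.
Δv₂ = v_c2 − v_a = 285.8 m/s.
Total Δv = Δv₁ + Δv₂ = 741.9 m/s.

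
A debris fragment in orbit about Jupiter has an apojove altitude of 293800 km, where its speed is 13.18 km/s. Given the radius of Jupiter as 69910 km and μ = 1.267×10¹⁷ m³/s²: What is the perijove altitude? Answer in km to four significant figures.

perijove altitude ≈ 50900 km

r_a = 69910 + 293800 = 3.6371×10⁵ km = 3.637×10⁸ m.
Specific energy ε = v²/2 − μ/r = -2.615×10⁸ J/kg, so a = −μ/(2ε) = 2.423×10⁸ m.
The apsides satisfy r_p + r_a = 2a, so the perijove radius is 2a − r_a = 1.208×10⁸ m = 1.2081×10⁵ km.
Perijove altitude = 1.2081×10⁵ − 69910 = 50896 km.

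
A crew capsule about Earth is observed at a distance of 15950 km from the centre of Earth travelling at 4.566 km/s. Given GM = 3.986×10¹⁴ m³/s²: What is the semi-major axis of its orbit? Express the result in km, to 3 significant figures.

r = 1.595×10⁷ m.
Specific orbital energy ε = v²/2 − μ/r = (4566)²/2 − 3.986×10¹⁴/1.595×10⁷ = -1.457×10⁷ J/kg.
Since ε = −μ/(2a), a = −μ/(2ε) = 1.368×10⁷ m = 13682 km.

a ≈ 13700 km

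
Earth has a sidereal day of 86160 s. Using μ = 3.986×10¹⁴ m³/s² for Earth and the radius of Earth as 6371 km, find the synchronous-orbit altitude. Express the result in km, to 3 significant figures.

A synchronous orbit has period T, so by Kepler's third law a = (μT²/4π²)^(1/3).
μT²/4π² = 3.986×10¹⁴ × (8.616×10⁴)² / 39.48 = 7.495×10²² m³.
a = 4.216×10⁷ m = 42163 km.
Altitude h = a − R = 42163 − 6371 = 35792 km.

h_sync ≈ 35800 km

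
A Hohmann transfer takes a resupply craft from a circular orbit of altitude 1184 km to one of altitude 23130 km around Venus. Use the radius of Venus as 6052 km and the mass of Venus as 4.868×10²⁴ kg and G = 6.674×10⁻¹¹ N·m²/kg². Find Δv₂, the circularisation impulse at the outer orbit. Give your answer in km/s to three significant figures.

Δv ≈ 1.23 km/s

μ = GM = 6.674×10⁻¹¹ × 4.868×10²⁴ = 3.249×10¹⁴ m³/s².
r₁ = 6052 + 1184 = 7236.0 km = 7.2360×10⁶ m.
r₂ = 6052 + 23130 = 29182 km = 2.9182×10⁷ m.
Transfer ellipse a_t = (r₁ + r₂)/2 = 1.821×10⁷ m.
At r₁: circular v_c1 = √(μ/r₁) = 6701 m/s; transfer-periapsis v_p = √[μ(2/r₁ − 1/a_t)] = 8483 m/s.
At r₂: circular v_c2 = √(μ/r₂) = 3337 m/s; transfer-apoapsis v_a = √[μ(2/r₂ − 1/a_t)] = 2103 m/s.
Δv₂ = v_c2 − v_a = 1233 m/s.
= 1.233 km/s.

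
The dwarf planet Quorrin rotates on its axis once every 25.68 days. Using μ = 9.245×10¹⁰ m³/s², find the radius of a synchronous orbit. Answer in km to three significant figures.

r_sync ≈ 22600 km

T = 25.68 days = 2.219×10⁶ s.
A synchronous orbit has period T, so by Kepler's third law a = (μT²/4π²)^(1/3).
μT²/4π² = 9.245×10¹⁰ × (2.219×10⁶)² / 39.48 = 1.153×10²² m³.
a = 2.259×10⁷ m = 22590 km.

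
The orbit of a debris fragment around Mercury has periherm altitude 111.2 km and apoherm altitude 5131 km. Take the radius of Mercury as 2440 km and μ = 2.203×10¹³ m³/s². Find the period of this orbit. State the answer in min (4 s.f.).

T ≈ 254.0 min

r_p = 2440 + 111.2 = 2551.2 km = 2.5512×10⁶ m.
r_a = 2440 + 5131 = 7571.0 km = 7.5710×10⁶ m.
Semi-major axis a = (r_p + r_a)/2 = (2551.2 + 7571.0)/2 = 5061.1 km = 5.061×10⁶ m.
By Kepler's third law T = 2π√(a³/μ) = 2π × 2.426×10³ = 1.524×10⁴ s.
= 254.0 min.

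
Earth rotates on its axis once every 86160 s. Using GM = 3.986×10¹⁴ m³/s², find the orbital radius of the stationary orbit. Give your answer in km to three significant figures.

A synchronous orbit has period T, so by Kepler's third law a = (μT²/4π²)^(1/3).
μT²/4π² = 3.986×10¹⁴ × (8.616×10⁴)² / 39.48 = 7.495×10²² m³.
a = 4.216×10⁷ m = 42163 km.

r_sync ≈ 42200 km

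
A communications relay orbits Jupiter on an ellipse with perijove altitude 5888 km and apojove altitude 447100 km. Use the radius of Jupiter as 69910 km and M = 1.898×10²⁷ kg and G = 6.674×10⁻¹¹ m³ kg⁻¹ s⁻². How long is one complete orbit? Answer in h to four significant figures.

μ = GM = 6.674×10⁻¹¹ × 1.898×10²⁷ = 1.267×10¹⁷ m³/s².
r_p = 69910 + 5888 = 75798 km = 7.5798×10⁷ m.
r_a = 69910 + 447100 = 517010 km = 5.1701×10⁸ m.
Semi-major axis a = (r_p + r_a)/2 = (75798 + 5.1701×10⁵)/2 = 2.9640×10⁵ km = 2.964×10⁸ m.
By Kepler's third law T = 2π√(a³/μ) = 2π × 1.434×10⁴ = 9.009×10⁴ s.
= 25.02 h.

T ≈ 25.02 h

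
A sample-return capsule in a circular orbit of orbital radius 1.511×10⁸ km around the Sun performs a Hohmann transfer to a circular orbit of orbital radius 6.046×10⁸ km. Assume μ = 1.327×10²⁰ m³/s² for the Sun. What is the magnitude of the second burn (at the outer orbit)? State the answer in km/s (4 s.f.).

Δv ≈ 5.446 km/s

r₁ = 1.511×10⁸ km = 1.511×10¹¹ m.
r₂ = 6.046×10⁸ km = 6.046×10¹¹ m.
Transfer ellipse a_t = (r₁ + r₂)/2 = 3.778×10¹¹ m.
At r₁: circular v_c1 = √(μ/r₁) = 29630 m/s; transfer-perihelion v_p = √[μ(2/r₁ − 1/a_t)] = 37490 m/s.
At r₂: circular v_c2 = √(μ/r₂) = 14810 m/s; transfer-aphelion v_a = √[μ(2/r₂ − 1/a_t)] = 9369 m/s.
Δv₂ = v_c2 − v_a = 5446 m/s.
= 5.446 km/s.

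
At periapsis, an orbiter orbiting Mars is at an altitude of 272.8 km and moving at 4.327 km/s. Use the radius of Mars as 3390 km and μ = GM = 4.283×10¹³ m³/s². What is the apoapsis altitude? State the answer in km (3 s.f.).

r_p = 3390 + 272.8 = 3662.8 km = 3.663×10⁶ m.
Specific energy ε = v²/2 − μ/r = -2.332×10⁶ J/kg, so a = −μ/(2ε) = 9.184×10⁶ m.
The apsides satisfy r_p + r_a = 2a, so the apoapsis radius is 2a − r_p = 1.471×10⁷ m = 14705 km.
Apoapsis altitude = 14705 − 3390 = 11315 km.

apoapsis altitude ≈ 11300 km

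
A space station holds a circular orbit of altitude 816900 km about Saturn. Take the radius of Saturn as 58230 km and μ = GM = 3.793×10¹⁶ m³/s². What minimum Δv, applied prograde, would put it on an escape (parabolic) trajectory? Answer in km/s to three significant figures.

Δv ≈ 2.73 km/s

r = 58230 + 816900 = 875130 km = 8.7513×10⁸ m.
Circular speed v_c = √(μ/r) = 6583 m/s.
Escape speed v_esc = √(2μ/r) = √2 × v_c = 9310 m/s.
Δv = v_esc − v_c = 2727 m/s = 2.727 km/s.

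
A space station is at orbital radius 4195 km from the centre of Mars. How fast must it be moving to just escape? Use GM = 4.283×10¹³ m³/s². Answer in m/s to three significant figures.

r = 4195 km = 4.195×10⁶ m.
Escape speed v_esc = √(2μ/r) = √(2 × 4.283×10¹³ / 4.195×10⁶) = √(2.042×10⁷) = 4519 m/s.

v_esc ≈ 4520 m/s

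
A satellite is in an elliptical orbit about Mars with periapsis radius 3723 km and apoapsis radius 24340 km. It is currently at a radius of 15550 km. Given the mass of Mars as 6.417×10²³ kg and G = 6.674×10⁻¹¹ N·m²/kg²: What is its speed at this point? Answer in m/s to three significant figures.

μ = GM = 6.674×10⁻¹¹ × 6.417×10²³ = 4.283×10¹³ m³/s².
Semi-major axis a = (r_p + r_a)/2 = 14032 km = 1.403×10⁷ m.
Vis-viva: v² = μ(2/r − 1/a) = 4.283×10¹³ × (1.286×10⁻⁷ − 7.127×10⁻⁸) = 2.456×10⁶ m²/s².
v = 1567 m/s.

v ≈ 1570 m/s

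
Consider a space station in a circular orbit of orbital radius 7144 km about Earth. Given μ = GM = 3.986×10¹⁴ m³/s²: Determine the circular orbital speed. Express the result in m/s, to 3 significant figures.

v ≈ 7470 m/s

r = 7144 km = 7.144×10⁶ m.
For a circular orbit v = √(μ/r) = √(3.986×10¹⁴ / 7.144×10⁶) = √(5.580×10⁷) = 7470 m/s.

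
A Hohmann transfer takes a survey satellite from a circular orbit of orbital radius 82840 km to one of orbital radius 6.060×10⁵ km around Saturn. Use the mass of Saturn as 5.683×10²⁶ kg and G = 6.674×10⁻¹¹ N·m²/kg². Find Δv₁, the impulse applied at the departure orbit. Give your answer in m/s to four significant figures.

μ = GM = 6.674×10⁻¹¹ × 5.683×10²⁶ = 3.793×10¹⁶ m³/s².
r₁ = 82840 km = 8.284×10⁷ m.
r₂ = 6.060×10⁵ km = 6.060×10⁸ m.
Transfer ellipse a_t = (r₁ + r₂)/2 = 3.444×10⁸ m.
At r₁: circular v_c1 = √(μ/r₁) = 21400 m/s; transfer-perikrone v_p = √[μ(2/r₁ − 1/a_t)] = 28380 m/s.
Δv₁ = v_p − v_c1 = 6985 m/s.

Δv ≈ 6985 m/s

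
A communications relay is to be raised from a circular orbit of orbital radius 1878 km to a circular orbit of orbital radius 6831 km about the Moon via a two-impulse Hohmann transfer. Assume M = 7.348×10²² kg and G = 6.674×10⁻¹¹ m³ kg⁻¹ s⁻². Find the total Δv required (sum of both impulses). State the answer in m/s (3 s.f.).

μ = GM = 6.674×10⁻¹¹ × 7.348×10²² = 4.904×10¹² m³/s².
r₁ = 1878 km = 1.878×10⁶ m.
r₂ = 6831 km = 6.831×10⁶ m.
Transfer ellipse a_t = (r₁ + r₂)/2 = 4.354×10⁶ m.
At r₁: circular v_c1 = √(μ/r₁) = 1616 m/s; transfer-perilune v_p = √[μ(2/r₁ − 1/a_t)] = 2024 m/s.
Δv₁ = v_p − v_c1 = 408.0 m/s.
At r₂: circular v_c2 = √(μ/r₂) = 847.3 m/s; transfer-apolune v_a = √[μ(2/r₂ − 1/a_t)] = 556.4 m/s.
Δv₂ = v_c2 − v_a = 290.9 m/s.
Total Δv = Δv₁ + Δv₂ = 698.9 m/s.

Δv_total ≈ 699 m/s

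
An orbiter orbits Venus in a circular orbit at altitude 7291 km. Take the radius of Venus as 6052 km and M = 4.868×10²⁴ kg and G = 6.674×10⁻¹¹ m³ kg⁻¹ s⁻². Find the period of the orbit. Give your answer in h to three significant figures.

T ≈ 4.72 h

μ = GM = 6.674×10⁻¹¹ × 4.868×10²⁴ = 3.249×10¹⁴ m³/s².
r = 6052 + 7291 = 13343 km = 1.3343×10⁷ m.
Kepler's third law: T = 2π√(r³/μ) = 2π√((1.334×10⁷)³ / 3.249×10¹⁴).
r³/μ = 7.312×10⁶ s², so T = 2π × 2.704×10³ = 1.699×10⁴ s.
Converting: 1.699×10⁴ s ÷ 3600 = 4.719 h.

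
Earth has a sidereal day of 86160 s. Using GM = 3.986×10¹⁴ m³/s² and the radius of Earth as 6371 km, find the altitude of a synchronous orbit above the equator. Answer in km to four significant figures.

h_sync ≈ 35790 km

A synchronous orbit has period T, so by Kepler's third law a = (μT²/4π²)^(1/3).
μT²/4π² = 3.986×10¹⁴ × (8.616×10⁴)² / 39.48 = 7.495×10²² m³.
a = 4.216×10⁷ m = 42163 km.
Altitude h = a − R = 42163 − 6371 = 35792 km.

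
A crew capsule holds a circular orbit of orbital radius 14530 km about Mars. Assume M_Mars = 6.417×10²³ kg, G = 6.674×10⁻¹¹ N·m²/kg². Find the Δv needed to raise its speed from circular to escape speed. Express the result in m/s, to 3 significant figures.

μ = GM = 6.674×10⁻¹¹ × 6.417×10²³ = 4.283×10¹³ m³/s².
r = 14530 km = 1.453×10⁷ m.
Circular speed v_c = √(μ/r) = 1717 m/s.
Escape speed v_esc = √(2μ/r) = √2 × v_c = 2428 m/s.
Δv = v_esc − v_c = 711.1 m/s.

Δv ≈ 711 m/s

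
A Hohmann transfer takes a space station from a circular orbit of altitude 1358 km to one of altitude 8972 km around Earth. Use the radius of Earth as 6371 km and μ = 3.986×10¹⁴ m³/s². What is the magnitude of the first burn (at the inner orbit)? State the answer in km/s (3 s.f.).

Δv ≈ 1.10 km/s

r₁ = 6371 + 1358 = 7729.0 km = 7.7290×10⁶ m.
r₂ = 6371 + 8972 = 15343 km = 1.5343×10⁷ m.
Transfer ellipse a_t = (r₁ + r₂)/2 = 1.154×10⁷ m.
At r₁: circular v_c1 = √(μ/r₁) = 7181 m/s; transfer-perigee v_p = √[μ(2/r₁ − 1/a_t)] = 8282 m/s.
Δv₁ = v_p − v_c1 = 1101 m/s.
= 1.101 km/s.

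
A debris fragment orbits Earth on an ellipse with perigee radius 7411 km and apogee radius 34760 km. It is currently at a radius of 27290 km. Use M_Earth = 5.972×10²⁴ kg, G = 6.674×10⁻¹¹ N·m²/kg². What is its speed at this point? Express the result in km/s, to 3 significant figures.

v ≈ 3.21 km/s

μ = GM = 6.674×10⁻¹¹ × 5.972×10²⁴ = 3.986×10¹⁴ m³/s².
Semi-major axis a = (r_p + r_a)/2 = 21086 km = 2.109×10⁷ m.
Vis-viva: v² = μ(2/r − 1/a) = 3.986×10¹⁴ × (7.329×10⁻⁸ − 4.743×10⁻⁸) = 1.031×10⁷ m²/s².
v = 3211 m/s = 3.211 km/s.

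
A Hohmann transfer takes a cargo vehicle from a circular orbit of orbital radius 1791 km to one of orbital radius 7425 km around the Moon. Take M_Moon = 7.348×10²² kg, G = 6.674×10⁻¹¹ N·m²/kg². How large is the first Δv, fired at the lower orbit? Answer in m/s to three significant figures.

Δv ≈ 446 m/s

μ = GM = 6.674×10⁻¹¹ × 7.348×10²² = 4.904×10¹² m³/s².
r₁ = 1791 km = 1.791×10⁶ m.
r₂ = 7425 km = 7.425×10⁶ m.
Transfer ellipse a_t = (r₁ + r₂)/2 = 4.608×10⁶ m.
At r₁: circular v_c1 = √(μ/r₁) = 1655 m/s; transfer-perilune v_p = √[μ(2/r₁ − 1/a_t)] = 2100 m/s.
Δv₁ = v_p − v_c1 = 445.8 m/s.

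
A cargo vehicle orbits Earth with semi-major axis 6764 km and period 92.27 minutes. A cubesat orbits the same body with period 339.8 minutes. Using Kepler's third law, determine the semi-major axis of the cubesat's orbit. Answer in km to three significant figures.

a₂ ≈ 16100 km

Kepler's third law: a³ ∝ T², so a₂ = a₁ (T₂/T₁)^(2/3).
T₂/T₁ = 3.683, (T₂/T₁)^(2/3) = 2.385.
a₂ = 6764 × 2.385 = 16130 km.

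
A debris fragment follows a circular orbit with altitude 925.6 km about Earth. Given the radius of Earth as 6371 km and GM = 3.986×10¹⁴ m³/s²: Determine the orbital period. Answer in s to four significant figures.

T ≈ 6203 s

r = 6371 + 925.6 = 7296.6 km = 7.2966×10⁶ m.
Kepler's third law: T = 2π√(r³/μ) = 2π√((7.297×10⁶)³ / 3.986×10¹⁴).
r³/μ = 9.746×10⁵ s², so T = 2π × 9.872×10² = 6.203×10³ s.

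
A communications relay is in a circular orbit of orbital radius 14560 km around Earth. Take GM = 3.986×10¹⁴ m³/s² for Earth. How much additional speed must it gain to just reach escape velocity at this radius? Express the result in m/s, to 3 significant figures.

Δv ≈ 2170 m/s

r = 14560 km = 1.456×10⁷ m.
Circular speed v_c = √(μ/r) = 5232 m/s.
Escape speed v_esc = √(2μ/r) = √2 × v_c = 7400 m/s.
Δv = v_esc − v_c = 2167 m/s.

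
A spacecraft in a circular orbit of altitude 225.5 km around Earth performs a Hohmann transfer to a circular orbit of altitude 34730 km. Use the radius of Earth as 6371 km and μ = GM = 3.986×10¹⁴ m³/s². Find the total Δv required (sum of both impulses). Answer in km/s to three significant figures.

Δv_total ≈ 3.91 km/s

r₁ = 6371 + 225.5 = 6596.5 km = 6.5965×10⁶ m.
r₂ = 6371 + 34730 = 41101 km = 4.1101×10⁷ m.
Transfer ellipse a_t = (r₁ + r₂)/2 = 2.385×10⁷ m.
At r₁: circular v_c1 = √(μ/r₁) = 7773 m/s; transfer-perigee v_p = √[μ(2/r₁ − 1/a_t)] = 10200 m/s.
Δv₁ = v_p − v_c1 = 2431 m/s.
At r₂: circular v_c2 = √(μ/r₂) = 3114 m/s; transfer-apogee v_a = √[μ(2/r₂ − 1/a_t)] = 1638 m/s.
Δv₂ = v_c2 − v_a = 1476 m/s.
Total Δv = Δv₁ + Δv₂ = 3908 m/s = 3.908 km/s.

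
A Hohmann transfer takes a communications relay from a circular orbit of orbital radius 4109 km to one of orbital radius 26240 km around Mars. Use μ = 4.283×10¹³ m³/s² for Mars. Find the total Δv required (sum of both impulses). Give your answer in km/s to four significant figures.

Δv_total ≈ 1.630 km/s

r₁ = 4109 km = 4.109×10⁶ m.
r₂ = 26240 km = 2.624×10⁷ m.
Transfer ellipse a_t = (r₁ + r₂)/2 = 1.517×10⁷ m.
At r₁: circular v_c1 = √(μ/r₁) = 3229 m/s; transfer-periapsis v_p = √[μ(2/r₁ − 1/a_t)] = 4246 m/s.
Δv₁ = v_p − v_c1 = 1017 m/s.
At r₂: circular v_c2 = √(μ/r₂) = 1278 m/s; transfer-apoapsis v_a = √[μ(2/r₂ − 1/a_t)] = 664.8 m/s.
Δv₂ = v_c2 − v_a = 612.8 m/s.
Total Δv = Δv₁ + Δv₂ = 1630 m/s = 1.630 km/s.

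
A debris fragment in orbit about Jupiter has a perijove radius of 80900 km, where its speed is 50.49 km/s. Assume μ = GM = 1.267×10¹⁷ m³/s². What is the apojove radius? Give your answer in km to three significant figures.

apojove radius ≈ 3.54×10⁵ km

r_p = 8.090×10⁷ m.
Specific energy ε = v²/2 − μ/r = -2.915×10⁸ J/kg, so a = −μ/(2ε) = 2.173×10⁸ m.
The apsides satisfy r_p + r_a = 2a, so the apojove radius is 2a − r_p = 3.537×10⁸ m = 3.5373×10⁵ km.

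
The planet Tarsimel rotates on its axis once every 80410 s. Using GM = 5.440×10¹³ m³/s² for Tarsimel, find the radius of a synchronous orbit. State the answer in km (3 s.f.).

r_sync ≈ 20700 km

A synchronous orbit has period T, so by Kepler's third law a = (μT²/4π²)^(1/3).
μT²/4π² = 5.440×10¹³ × (8.041×10⁴)² / 39.48 = 8.910×10²¹ m³.
a = 2.073×10⁷ m = 20731 km.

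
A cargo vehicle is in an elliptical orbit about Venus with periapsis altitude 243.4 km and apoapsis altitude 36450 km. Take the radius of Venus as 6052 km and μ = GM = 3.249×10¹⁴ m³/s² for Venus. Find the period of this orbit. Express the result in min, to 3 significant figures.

r_p = 6052 + 243.4 = 6295.4 km = 6.2954×10⁶ m.
r_a = 6052 + 36450 = 42502 km = 4.2502×10⁷ m.
Semi-major axis a = (r_p + r_a)/2 = (6295.4 + 42502)/2 = 24399 km = 2.440×10⁷ m.
By Kepler's third law T = 2π√(a³/μ) = 2π × 6.686×10³ = 4.201×10⁴ s.
= 700.2 min.

T ≈ 700 min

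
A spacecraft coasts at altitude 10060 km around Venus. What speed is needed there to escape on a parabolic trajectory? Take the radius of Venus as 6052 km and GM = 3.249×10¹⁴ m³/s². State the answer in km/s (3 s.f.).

v_esc ≈ 6.35 km/s

r = 6052 + 10060 = 16112 km = 1.6112×10⁷ m.
Escape speed v_esc = √(2μ/r) = √(2 × 3.249×10¹⁴ / 1.611×10⁷) = √(4.033×10⁷) = 6351 m/s.
= 6.351 km/s.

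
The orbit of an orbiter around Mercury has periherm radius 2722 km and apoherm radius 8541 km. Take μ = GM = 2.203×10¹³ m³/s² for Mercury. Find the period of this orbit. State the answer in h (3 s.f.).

T ≈ 4.97 h

Semi-major axis a = (r_p + r_a)/2 = (2722.0 + 8541.0)/2 = 5631.5 km = 5.632×10⁶ m.
By Kepler's third law T = 2π√(a³/μ) = 2π × 2.847×10³ = 1.789×10⁴ s.
= 4.969 h.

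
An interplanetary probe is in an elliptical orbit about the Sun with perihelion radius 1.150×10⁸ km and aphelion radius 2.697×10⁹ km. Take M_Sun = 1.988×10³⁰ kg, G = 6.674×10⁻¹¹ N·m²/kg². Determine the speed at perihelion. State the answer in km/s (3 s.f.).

v ≈ 47.0 km/s

μ = GM = 6.674×10⁻¹¹ × 1.988×10³⁰ = 1.327×10²⁰ m³/s².
Semi-major axis a = (r_p + r_a)/2 = 1.4060×10⁹ km = 1.406×10¹² m.
Vis-viva: v² = μ(2/r − 1/a) = 1.327×10²⁰ × (1.739×10⁻¹¹ − 7.112×10⁻¹³) = 2.213×10⁹ m²/s².
v = 47040 m/s = 47.04 km/s.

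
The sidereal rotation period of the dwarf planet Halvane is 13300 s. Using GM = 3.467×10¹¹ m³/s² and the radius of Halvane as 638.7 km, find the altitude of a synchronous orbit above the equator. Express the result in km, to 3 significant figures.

h_sync ≈ 519 km

A synchronous orbit has period T, so by Kepler's third law a = (μT²/4π²)^(1/3).
μT²/4π² = 3.467×10¹¹ × (1.330×10⁴)² / 39.48 = 1.553×10¹⁸ m³.
a = 1.158×10⁶ m = 1158.2 km.
Altitude h = a − R = 1158.2 − 638.7 = 519.45 km.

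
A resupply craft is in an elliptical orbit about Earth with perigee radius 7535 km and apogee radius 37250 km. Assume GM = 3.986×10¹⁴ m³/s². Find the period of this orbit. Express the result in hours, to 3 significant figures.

Semi-major axis a = (r_p + r_a)/2 = (7535.0 + 37250)/2 = 22392 km = 2.239×10⁷ m.
By Kepler's third law T = 2π√(a³/μ) = 2π × 5.307×10³ = 3.335×10⁴ s.
= 9.263 hours.

T ≈ 9.26 hours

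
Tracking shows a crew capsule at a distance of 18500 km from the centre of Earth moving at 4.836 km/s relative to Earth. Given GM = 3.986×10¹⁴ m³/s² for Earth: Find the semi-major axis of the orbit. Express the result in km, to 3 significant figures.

r = 1.850×10⁷ m.
Specific orbital energy ε = v²/2 − μ/r = (4836)²/2 − 3.986×10¹⁴/1.850×10⁷ = -9.852×10⁶ J/kg.
Since ε = −μ/(2a), a = −μ/(2ε) = 2.023×10⁷ m = 20228 km.

a ≈ 20200 km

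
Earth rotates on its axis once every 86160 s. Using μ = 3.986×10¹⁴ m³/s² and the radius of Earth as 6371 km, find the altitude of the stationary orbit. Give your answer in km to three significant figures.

A synchronous orbit has period T, so by Kepler's third law a = (μT²/4π²)^(1/3).
μT²/4π² = 3.986×10¹⁴ × (8.616×10⁴)² / 39.48 = 7.495×10²² m³.
a = 4.216×10⁷ m = 42163 km.
Altitude h = a − R = 42163 − 6371 = 35792 km.

h_sync ≈ 35800 km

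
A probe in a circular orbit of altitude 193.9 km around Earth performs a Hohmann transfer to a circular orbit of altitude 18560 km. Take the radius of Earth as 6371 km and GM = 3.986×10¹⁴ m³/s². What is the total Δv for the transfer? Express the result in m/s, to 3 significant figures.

Δv_total ≈ 3430 m/s

r₁ = 6371 + 193.9 = 6564.9 km = 6.5649×10⁶ m.
r₂ = 6371 + 18560 = 24931 km = 2.4931×10⁷ m.
Transfer ellipse a_t = (r₁ + r₂)/2 = 1.575×10⁷ m.
At r₁: circular v_c1 = √(μ/r₁) = 7792 m/s; transfer-perigee v_p = √[μ(2/r₁ − 1/a_t)] = 9804 m/s.
Δv₁ = v_p − v_c1 = 2012 m/s.
At r₂: circular v_c2 = √(μ/r₂) = 3999 m/s; transfer-apogee v_a = √[μ(2/r₂ − 1/a_t)] = 2582 m/s.
Δv₂ = v_c2 − v_a = 1417 m/s.
Total Δv = Δv₁ + Δv₂ = 3429 m/s.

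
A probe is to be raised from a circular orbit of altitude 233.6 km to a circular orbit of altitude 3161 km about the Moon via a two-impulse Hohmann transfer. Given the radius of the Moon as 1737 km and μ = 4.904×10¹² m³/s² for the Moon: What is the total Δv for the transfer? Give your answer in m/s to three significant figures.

Δv_total ≈ 549 m/s

r₁ = 1737 + 233.6 = 1970.6 km = 1.9706×10⁶ m.
r₂ = 1737 + 3161 = 4898.0 km = 4.8980×10⁶ m.
Transfer ellipse a_t = (r₁ + r₂)/2 = 3.434×10⁶ m.
At r₁: circular v_c1 = √(μ/r₁) = 1578 m/s; transfer-perilune v_p = √[μ(2/r₁ − 1/a_t)] = 1884 m/s.
Δv₁ = v_p − v_c1 = 306.4 m/s.
At r₂: circular v_c2 = √(μ/r₂) = 1001 m/s; transfer-apolune v_a = √[μ(2/r₂ − 1/a_t)] = 758.0 m/s.
Δv₂ = v_c2 − v_a = 242.7 m/s.
Total Δv = Δv₁ + Δv₂ = 549.1 m/s.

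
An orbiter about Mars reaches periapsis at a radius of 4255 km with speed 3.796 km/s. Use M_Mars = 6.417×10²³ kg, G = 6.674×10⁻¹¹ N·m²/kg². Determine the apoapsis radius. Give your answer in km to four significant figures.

apoapsis radius ≈ 10720 km

μ = GM = 6.674×10⁻¹¹ × 6.417×10²³ = 4.283×10¹³ m³/s².
r_p = 4.255×10⁶ m.
Specific energy ε = v²/2 − μ/r = -2.860×10⁶ J/kg, so a = −μ/(2ε) = 7.486×10⁶ m.
The apsides satisfy r_p + r_a = 2a, so the apoapsis radius is 2a − r_p = 1.072×10⁷ m = 10718 km.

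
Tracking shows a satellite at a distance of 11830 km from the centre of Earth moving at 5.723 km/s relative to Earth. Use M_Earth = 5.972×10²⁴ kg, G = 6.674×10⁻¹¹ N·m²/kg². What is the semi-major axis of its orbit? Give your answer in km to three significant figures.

a ≈ 11500 km

μ = GM = 6.674×10⁻¹¹ × 5.972×10²⁴ = 3.986×10¹⁴ m³/s².
r = 1.183×10⁷ m.
Vis-viva rearranged: 1/a = 2/r − v²/μ = 1.691×10⁻⁷ − 8.218×10⁻⁸ = 8.689×10⁻⁸ m⁻¹.
a = 1.151×10⁷ m = 11509 km.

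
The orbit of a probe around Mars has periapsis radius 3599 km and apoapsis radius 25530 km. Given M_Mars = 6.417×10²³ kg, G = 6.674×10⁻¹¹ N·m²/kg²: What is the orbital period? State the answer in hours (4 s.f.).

μ = GM = 6.674×10⁻¹¹ × 6.417×10²³ = 4.283×10¹³ m³/s².
Semi-major axis a = (r_p + r_a)/2 = (3599.0 + 25530)/2 = 14564 km = 1.456×10⁷ m.
By Kepler's third law T = 2π√(a³/μ) = 2π × 8.493×10³ = 5.337×10⁴ s.
= 14.82 hours.

T ≈ 14.82 hours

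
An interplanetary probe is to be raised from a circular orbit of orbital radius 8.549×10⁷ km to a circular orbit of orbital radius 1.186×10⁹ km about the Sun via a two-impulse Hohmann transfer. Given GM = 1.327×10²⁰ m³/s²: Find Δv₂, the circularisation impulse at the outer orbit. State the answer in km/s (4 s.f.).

Δv ≈ 6.699 km/s

r₁ = 8.549×10⁷ km = 8.549×10¹⁰ m.
r₂ = 1.186×10⁹ km = 1.186×10¹² m.
Transfer ellipse a_t = (r₁ + r₂)/2 = 6.357×10¹¹ m.
At r₁: circular v_c1 = √(μ/r₁) = 39400 m/s; transfer-perihelion v_p = √[μ(2/r₁ − 1/a_t)] = 53810 m/s.
At r₂: circular v_c2 = √(μ/r₂) = 10580 m/s; transfer-aphelion v_a = √[μ(2/r₂ − 1/a_t)] = 3879 m/s.
Δv₂ = v_c2 − v_a = 6699 m/s.
= 6.699 km/s.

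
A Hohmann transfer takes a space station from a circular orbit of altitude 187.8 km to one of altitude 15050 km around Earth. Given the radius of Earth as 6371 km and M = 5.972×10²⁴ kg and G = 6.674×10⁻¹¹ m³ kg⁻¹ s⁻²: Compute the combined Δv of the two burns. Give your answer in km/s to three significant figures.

μ = GM = 6.674×10⁻¹¹ × 5.972×10²⁴ = 3.986×10¹⁴ m³/s².
r₁ = 6371 + 187.8 = 6558.8 km = 6.5588×10⁶ m.
r₂ = 6371 + 15050 = 21421 km = 2.1421×10⁷ m.
Transfer ellipse a_t = (r₁ + r₂)/2 = 1.399×10⁷ m.
At r₁: circular v_c1 = √(μ/r₁) = 7795 m/s; transfer-perigee v_p = √[μ(2/r₁ − 1/a_t)] = 9646 m/s.
Δv₁ = v_p − v_c1 = 1851 m/s.
At r₂: circular v_c2 = √(μ/r₂) = 4314 m/s; transfer-apogee v_a = √[μ(2/r₂ − 1/a_t)] = 2954 m/s.
Δv₂ = v_c2 − v_a = 1360 m/s.
Total Δv = Δv₁ + Δv₂ = 3211 m/s = 3.211 km/s.

Δv_total ≈ 3.21 km/s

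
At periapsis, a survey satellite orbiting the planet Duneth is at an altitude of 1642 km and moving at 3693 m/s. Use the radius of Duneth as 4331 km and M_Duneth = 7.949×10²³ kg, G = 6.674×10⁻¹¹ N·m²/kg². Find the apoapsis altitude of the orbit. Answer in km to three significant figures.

μ = GM = 6.674×10⁻¹¹ × 7.949×10²³ = 5.305×10¹³ m³/s².
r_p = 4331 + 1642 = 5973.0 km = 5.973×10⁶ m.
Specific energy ε = v²/2 − μ/r = -2.063×10⁶ J/kg, so a = −μ/(2ε) = 1.286×10⁷ m.
The apsides satisfy r_p + r_a = 2a, so the apoapsis radius is 2a − r_p = 1.975×10⁷ m = 19745 km.
Apoapsis altitude = 19745 − 4331 = 15414 km.

apoapsis altitude ≈ 15400 km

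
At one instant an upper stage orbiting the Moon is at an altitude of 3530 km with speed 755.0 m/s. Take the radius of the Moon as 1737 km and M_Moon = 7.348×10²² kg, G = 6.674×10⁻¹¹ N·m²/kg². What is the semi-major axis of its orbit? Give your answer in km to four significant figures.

a ≈ 3795 km

μ = GM = 6.674×10⁻¹¹ × 7.348×10²² = 4.904×10¹² m³/s².
r = 1737 + 3530 = 5267.0 km = 5.267×10⁶ m.
Specific orbital energy ε = v²/2 − μ/r = (755.0)²/2 − 4.904×10¹²/5.267×10⁶ = -6.461×10⁵ J/kg.
Since ε = −μ/(2a), a = −μ/(2ε) = 3.795×10⁶ m = 3795.2 km.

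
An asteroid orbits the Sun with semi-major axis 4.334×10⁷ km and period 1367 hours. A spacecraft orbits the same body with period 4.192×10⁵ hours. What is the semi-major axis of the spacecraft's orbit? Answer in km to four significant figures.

a₂ ≈ 1.971×10⁹ km

Kepler's third law: a³ ∝ T², so a₂ = a₁ (T₂/T₁)^(2/3).
T₂/T₁ = 306.7, (T₂/T₁)^(2/3) = 45.47.
a₂ = 4.334×10⁷ × 45.47 = 1.971×10⁹ km.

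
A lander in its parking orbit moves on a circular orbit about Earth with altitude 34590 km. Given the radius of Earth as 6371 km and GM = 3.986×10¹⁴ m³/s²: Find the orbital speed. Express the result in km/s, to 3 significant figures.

r = 6371 + 34590 = 40961 km = 4.0961×10⁷ m.
For a circular orbit v = √(μ/r) = √(3.986×10¹⁴ / 4.096×10⁷) = √(9.731×10⁶) = 3119 m/s.
That is 3.119 km/s.

v ≈ 3.12 km/s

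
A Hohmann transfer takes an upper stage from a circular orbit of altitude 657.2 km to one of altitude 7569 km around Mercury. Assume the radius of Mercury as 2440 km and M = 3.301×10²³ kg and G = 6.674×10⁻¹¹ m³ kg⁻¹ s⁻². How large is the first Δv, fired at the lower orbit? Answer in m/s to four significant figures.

Δv ≈ 629.1 m/s

μ = GM = 6.674×10⁻¹¹ × 3.301×10²³ = 2.203×10¹³ m³/s².
r₁ = 2440 + 657.2 = 3097.2 km = 3.0972×10⁶ m.
r₂ = 2440 + 7569 = 10009 km = 1.0009×10⁷ m.
Transfer ellipse a_t = (r₁ + r₂)/2 = 6.553×10⁶ m.
At r₁: circular v_c1 = √(μ/r₁) = 2667 m/s; transfer-periherm v_p = √[μ(2/r₁ − 1/a_t)] = 3296 m/s.
Δv₁ = v_p − v_c1 = 629.1 m/s.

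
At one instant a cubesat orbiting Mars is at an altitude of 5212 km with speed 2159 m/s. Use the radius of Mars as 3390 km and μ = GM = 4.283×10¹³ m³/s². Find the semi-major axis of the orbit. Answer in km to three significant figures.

r = 3390 + 5212 = 8602.0 km = 8.602×10⁶ m.
Vis-viva rearranged: 1/a = 2/r − v²/μ = 2.325×10⁻⁷ − 1.088×10⁻⁷ = 1.237×10⁻⁷ m⁻¹.
a = 8.086×10⁶ m = 8085.9 km.

a ≈ 8090 km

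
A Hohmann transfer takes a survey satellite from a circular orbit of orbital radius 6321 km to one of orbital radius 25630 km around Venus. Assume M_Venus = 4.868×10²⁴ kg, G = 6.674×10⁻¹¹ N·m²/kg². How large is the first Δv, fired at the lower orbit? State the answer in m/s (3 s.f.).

Δv ≈ 1910 m/s

μ = GM = 6.674×10⁻¹¹ × 4.868×10²⁴ = 3.249×10¹⁴ m³/s².
r₁ = 6321 km = 6.321×10⁶ m.
r₂ = 25630 km = 2.563×10⁷ m.
Transfer ellipse a_t = (r₁ + r₂)/2 = 1.598×10⁷ m.
At r₁: circular v_c1 = √(μ/r₁) = 7169 m/s; transfer-periapsis v_p = √[μ(2/r₁ − 1/a_t)] = 9081 m/s.
Δv₁ = v_p − v_c1 = 1911 m/s.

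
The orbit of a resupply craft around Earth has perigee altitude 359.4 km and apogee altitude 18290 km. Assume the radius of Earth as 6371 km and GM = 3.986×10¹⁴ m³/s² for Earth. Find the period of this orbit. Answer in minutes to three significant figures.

T ≈ 326 minutes

r_p = 6371 + 359.4 = 6730.4 km = 6.7304×10⁶ m.
r_a = 6371 + 18290 = 24661 km = 2.4661×10⁷ m.
Semi-major axis a = (r_p + r_a)/2 = (6730.4 + 24661)/2 = 15696 km = 1.570×10⁷ m.
By Kepler's third law T = 2π√(a³/μ) = 2π × 3.115×10³ = 1.957×10⁴ s.
= 326.2 minutes.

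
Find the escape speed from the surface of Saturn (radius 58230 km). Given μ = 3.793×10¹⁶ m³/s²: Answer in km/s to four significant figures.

r = R = 5.823×10⁷ m.
Escape speed v_esc = √(2μ/r) = √(2 × 3.793×10¹⁶ / 5.823×10⁷) = √(1.303×10⁹) = 36090 m/s.
= 36.09 km/s.

v_esc ≈ 36.09 km/s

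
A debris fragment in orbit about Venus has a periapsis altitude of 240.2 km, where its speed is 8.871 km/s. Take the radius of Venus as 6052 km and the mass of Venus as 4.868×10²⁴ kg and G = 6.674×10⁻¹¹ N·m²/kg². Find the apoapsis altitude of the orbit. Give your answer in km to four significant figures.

apoapsis altitude ≈ 14100 km

μ = GM = 6.674×10⁻¹¹ × 4.868×10²⁴ = 3.249×10¹⁴ m³/s².
r_p = 6052 + 240.2 = 6292.2 km = 6.292×10⁶ m.
Specific energy ε = v²/2 − μ/r = -1.229×10⁷ J/kg, so a = −μ/(2ε) = 1.322×10⁷ m.
The apsides satisfy r_p + r_a = 2a, so the apoapsis radius is 2a − r_p = 2.015×10⁷ m = 20151 km.
Apoapsis altitude = 20151 − 6052 = 14099 km.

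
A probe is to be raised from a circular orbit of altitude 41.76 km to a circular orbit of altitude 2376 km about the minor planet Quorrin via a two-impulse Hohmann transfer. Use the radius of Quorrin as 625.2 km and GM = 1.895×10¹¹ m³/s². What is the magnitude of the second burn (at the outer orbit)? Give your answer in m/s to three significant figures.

Δv ≈ 99.7 m/s

r₁ = 625.2 + 41.76 = 666.96 km = 6.6696×10⁵ m.
r₂ = 625.2 + 2376 = 3001.2 km = 3.0012×10⁶ m.
Transfer ellipse a_t = (r₁ + r₂)/2 = 1.834×10⁶ m.
At r₁: circular v_c1 = √(μ/r₁) = 533.0 m/s; transfer-periapsis v_p = √[μ(2/r₁ − 1/a_t)] = 681.9 m/s.
At r₂: circular v_c2 = √(μ/r₂) = 251.3 m/s; transfer-apoapsis v_a = √[μ(2/r₂ − 1/a_t)] = 151.5 m/s.
Δv₂ = v_c2 − v_a = 99.75 m/s.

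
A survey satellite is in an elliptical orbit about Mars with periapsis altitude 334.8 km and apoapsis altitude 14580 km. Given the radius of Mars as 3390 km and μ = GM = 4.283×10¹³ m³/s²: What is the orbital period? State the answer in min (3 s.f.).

r_p = 3390 + 334.8 = 3724.8 km = 3.7248×10⁶ m.
r_a = 3390 + 14580 = 17970 km = 1.7970×10⁷ m.
Semi-major axis a = (r_p + r_a)/2 = (3724.8 + 17970)/2 = 10847 km = 1.085×10⁷ m.
By Kepler's third law T = 2π√(a³/μ) = 2π × 5.459×10³ = 3.430×10⁴ s.
= 571.7 min.

T ≈ 572 min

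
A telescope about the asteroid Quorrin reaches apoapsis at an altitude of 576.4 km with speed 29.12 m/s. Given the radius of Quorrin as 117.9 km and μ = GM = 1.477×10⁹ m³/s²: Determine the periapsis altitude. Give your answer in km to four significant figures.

periapsis altitude ≈ 54.92 km

r_a = 117.9 + 576.4 = 694.30 km = 6.943×10⁵ m.
Specific energy ε = v²/2 − μ/r = -1.703×10³ J/kg, so a = −μ/(2ε) = 4.336×10⁵ m.
The apsides satisfy r_p + r_a = 2a, so the periapsis radius is 2a − r_a = 1.728×10⁵ m = 172.82 km.
Periapsis altitude = 172.82 − 117.9 = 54.922 km.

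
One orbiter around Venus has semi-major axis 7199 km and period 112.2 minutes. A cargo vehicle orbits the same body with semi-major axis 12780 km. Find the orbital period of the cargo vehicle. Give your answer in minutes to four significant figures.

Kepler's third law: T² ∝ a³, so T₂ = T₁ (a₂/a₁)^(3/2).
a₂/a₁ = 1.775, (a₂/a₁)^(3/2) = 2.365.
T₂ = 112.2 × 2.365 = 265.4 minutes.

T₂ ≈ 265.4 minutes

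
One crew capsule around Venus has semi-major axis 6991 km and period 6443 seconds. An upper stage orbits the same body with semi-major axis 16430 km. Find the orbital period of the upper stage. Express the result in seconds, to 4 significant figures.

Kepler's third law: T² ∝ a³, so T₂ = T₁ (a₂/a₁)^(3/2).
a₂/a₁ = 2.350, (a₂/a₁)^(3/2) = 3.603.
T₂ = 6443 × 3.603 = 23210 seconds.

T₂ ≈ 23210 seconds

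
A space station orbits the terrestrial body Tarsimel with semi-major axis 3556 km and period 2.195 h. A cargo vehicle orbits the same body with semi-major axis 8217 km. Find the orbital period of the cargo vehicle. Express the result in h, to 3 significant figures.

T₂ ≈ 7.71 h

Kepler's third law: T² ∝ a³, so T₂ = T₁ (a₂/a₁)^(3/2).
a₂/a₁ = 2.311, (a₂/a₁)^(3/2) = 3.513.
T₂ = 2.195 × 3.513 = 7.710 h.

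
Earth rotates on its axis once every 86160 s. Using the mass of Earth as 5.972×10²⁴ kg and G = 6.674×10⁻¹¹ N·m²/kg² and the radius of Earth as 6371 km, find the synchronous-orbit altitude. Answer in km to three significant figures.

h_sync ≈ 35800 km

μ = GM = 6.674×10⁻¹¹ × 5.972×10²⁴ = 3.986×10¹⁴ m³/s².
A synchronous orbit has period T, so by Kepler's third law a = (μT²/4π²)^(1/3).
μT²/4π² = 3.986×10¹⁴ × (8.616×10⁴)² / 39.48 = 7.495×10²² m³.
a = 4.216×10⁷ m = 42162 km.
Altitude h = a − R = 42162 − 6371 = 35791 km.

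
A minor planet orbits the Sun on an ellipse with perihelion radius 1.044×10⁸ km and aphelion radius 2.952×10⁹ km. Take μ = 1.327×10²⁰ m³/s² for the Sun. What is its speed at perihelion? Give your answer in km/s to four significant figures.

v ≈ 49.55 km/s

Semi-major axis a = (r_p + r_a)/2 = 1.5282×10⁹ km = 1.528×10¹² m.
Vis-viva: v² = μ(2/r − 1/a) = 1.327×10²⁰ × (1.916×10⁻¹¹ − 6.544×10⁻¹³) = 2.455×10⁹ m²/s².
v = 49550 m/s = 49.55 km/s.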